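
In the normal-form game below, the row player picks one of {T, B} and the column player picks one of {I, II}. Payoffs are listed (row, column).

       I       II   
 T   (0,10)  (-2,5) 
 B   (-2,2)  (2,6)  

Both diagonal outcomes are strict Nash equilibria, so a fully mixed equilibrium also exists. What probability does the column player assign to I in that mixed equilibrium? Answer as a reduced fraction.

The column player's mix q on I must make the row player indifferent between T and B.
The row player's payoff from T: 0q + (-2)(1−q). From B: (-2)q + 2(1−q).
Set equal: 2q = 4(1−q) → q = 4/6 = 2/3.

2/3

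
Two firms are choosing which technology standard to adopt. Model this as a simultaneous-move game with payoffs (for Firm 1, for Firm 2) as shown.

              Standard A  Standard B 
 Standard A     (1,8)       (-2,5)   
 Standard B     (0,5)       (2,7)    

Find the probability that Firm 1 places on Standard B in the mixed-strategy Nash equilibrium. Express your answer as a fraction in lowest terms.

3/5

Firm 1's mix p on Standard A must make Firm 2 indifferent between Standard A and Standard B.
Firm 2's payoff from Standard A: 8p + 5(1−p). From Standard B: 5p + 7(1−p).
Set equal: 3p = 2(1−p) → p = 2/5.
Probability on Standard B is 1 − 2/5 = 3/5.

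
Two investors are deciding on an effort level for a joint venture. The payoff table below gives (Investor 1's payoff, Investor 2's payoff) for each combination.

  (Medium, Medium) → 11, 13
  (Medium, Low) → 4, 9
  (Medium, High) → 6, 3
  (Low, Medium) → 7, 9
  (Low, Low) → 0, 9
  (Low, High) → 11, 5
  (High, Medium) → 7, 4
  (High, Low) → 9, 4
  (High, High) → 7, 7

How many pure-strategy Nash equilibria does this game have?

Both Medium: Investor 1 gets 11 (best alternative 7); Investor 2 gets 13 (best alternative 9). Neither deviates — NE.
Both Low is not a NE: Investor 1 would switch to High (9 > 0).
No other cell survives both best-response checks, so there is 1 pure NE.

1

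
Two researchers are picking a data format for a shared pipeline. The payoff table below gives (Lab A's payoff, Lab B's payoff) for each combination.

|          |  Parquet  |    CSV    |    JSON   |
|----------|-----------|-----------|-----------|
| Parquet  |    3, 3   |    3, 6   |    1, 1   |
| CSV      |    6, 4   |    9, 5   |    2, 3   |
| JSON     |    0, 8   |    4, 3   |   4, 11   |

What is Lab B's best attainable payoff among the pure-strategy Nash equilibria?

11

Both CSV is a pure NE (Lab A: 9 ≥ 4; Lab B: 5 ≥ 4). Lab B gets 5.
Both JSON is a pure NE (Lab A: 4 ≥ 2; Lab B: 11 ≥ 8). Lab B gets 11.
Every other cell has a profitable deviation for at least one player. Highest of {5, 11} is 11.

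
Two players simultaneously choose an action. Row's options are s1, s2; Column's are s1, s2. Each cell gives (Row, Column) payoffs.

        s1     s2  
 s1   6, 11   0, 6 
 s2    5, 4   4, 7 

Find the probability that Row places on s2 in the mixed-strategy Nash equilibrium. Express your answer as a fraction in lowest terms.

Row's mix p on s1 must make Column indifferent between s1 and s2.
Column's payoff from s1: 11p + 4(1−p). From s2: 6p + 7(1−p).
Set equal: 5p = 3(1−p) → p = 3/8.
Probability on s2 is 1 − 3/8 = 5/8.

5/8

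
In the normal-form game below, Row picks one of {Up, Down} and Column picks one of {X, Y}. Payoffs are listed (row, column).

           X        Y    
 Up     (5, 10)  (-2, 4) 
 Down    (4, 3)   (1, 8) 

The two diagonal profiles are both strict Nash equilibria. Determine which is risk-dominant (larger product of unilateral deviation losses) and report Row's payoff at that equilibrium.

1

At (Up, X): Row loses 5 − 4 = 1 by deviating; Column loses 10 − 4 = 6. Product = 1·6 = 6.
At (Down, Y): Row loses 1 − (-2) = 3 by deviating; Column loses 8 − 3 = 5. Product = 3·5 = 15.
15 > 6, so (Down, Y) is risk-dominant. Row's payoff there is 1.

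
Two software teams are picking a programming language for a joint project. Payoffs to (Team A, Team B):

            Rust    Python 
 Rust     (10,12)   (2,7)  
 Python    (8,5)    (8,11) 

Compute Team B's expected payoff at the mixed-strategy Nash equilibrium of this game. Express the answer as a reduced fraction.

97/11

Team A mixes with probability p on Rust, chosen so Team B is indifferent: 12p + 5(1−p) = 7p + 11(1−p) gives p = 6/11.
Team B's expected payoff is 12·6/11 + 5·5/11 = 97/11.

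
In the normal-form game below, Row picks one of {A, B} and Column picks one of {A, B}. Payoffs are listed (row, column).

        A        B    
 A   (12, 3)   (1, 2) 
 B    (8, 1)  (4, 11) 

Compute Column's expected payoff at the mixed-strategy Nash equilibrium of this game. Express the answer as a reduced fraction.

Row mixes with probability p on A, chosen so Column is indifferent: 3p + 1(1−p) = 2p + 11(1−p) gives p = 10/11.
Column's expected payoff is 3·10/11 + 1·1/11 = 31/11.

31/11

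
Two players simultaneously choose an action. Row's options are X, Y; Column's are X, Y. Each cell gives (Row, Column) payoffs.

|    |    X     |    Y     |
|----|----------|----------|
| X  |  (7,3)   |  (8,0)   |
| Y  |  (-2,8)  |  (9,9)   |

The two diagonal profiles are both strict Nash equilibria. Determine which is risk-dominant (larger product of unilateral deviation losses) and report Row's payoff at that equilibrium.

7

At both X: Row loses 7 − (-2) = 9 by deviating; Column loses 3 − 0 = 3. Product = 9·3 = 27.
At both Y: Row loses 9 − 8 = 1 by deviating; Column loses 9 − 8 = 1. Product = 1·1 = 1.
27 > 1, so both X is risk-dominant. Row's payoff there is 7.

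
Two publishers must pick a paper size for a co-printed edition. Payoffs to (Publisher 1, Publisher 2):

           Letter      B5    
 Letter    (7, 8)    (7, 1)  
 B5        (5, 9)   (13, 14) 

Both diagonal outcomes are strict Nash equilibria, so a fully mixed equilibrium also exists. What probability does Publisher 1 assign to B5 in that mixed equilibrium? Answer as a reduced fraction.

Publisher 1's mix p on Letter must make Publisher 2 indifferent between Letter and B5.
Publisher 2's payoff from Letter: 8p + 9(1−p). From B5: 1p + 14(1−p).
Set equal: 7p = 5(1−p) → p = 5/12.
Probability on B5 is 1 − 5/12 = 7/12.

7/12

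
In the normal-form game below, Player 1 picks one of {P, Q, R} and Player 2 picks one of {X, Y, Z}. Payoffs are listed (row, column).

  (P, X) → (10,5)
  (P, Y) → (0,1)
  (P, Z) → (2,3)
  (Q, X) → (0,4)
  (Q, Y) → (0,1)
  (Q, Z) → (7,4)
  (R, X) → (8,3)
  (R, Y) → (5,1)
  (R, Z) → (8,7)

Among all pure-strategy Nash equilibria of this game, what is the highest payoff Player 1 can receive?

10

(P, X) is a pure NE (Player 1: 10 ≥ 8; Player 2: 5 ≥ 3). Player 1 gets 10.
(R, Z) is a pure NE (Player 1: 8 ≥ 7; Player 2: 7 ≥ 3). Player 1 gets 8.
Every other cell has a profitable deviation for at least one player. Highest of {10, 8} is 10.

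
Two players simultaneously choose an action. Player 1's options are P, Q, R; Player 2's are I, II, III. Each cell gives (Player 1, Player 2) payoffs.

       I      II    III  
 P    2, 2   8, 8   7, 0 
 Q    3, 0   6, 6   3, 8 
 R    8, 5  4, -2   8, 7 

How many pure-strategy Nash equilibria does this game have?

2

(P, II): Player 1 gets 8 (best alternative 6); Player 2 gets 8 (best alternative 2). Neither deviates — NE.
(R, III): Player 1 gets 8 (best alternative 7); Player 2 gets 7 (best alternative 5). Neither deviates — NE.
(Q, II) is not a NE: Player 1 would switch to P (8 > 6).
No other cell survives both best-response checks, so there are 2 pure NE.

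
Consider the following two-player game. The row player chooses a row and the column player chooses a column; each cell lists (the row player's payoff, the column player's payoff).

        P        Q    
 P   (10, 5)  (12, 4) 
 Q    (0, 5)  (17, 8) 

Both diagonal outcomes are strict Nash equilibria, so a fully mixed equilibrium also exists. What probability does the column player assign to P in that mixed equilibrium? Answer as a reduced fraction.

1/3

The column player's mix q on P must make the row player indifferent between P and Q.
The row player's payoff from P: 10q + 12(1−q). From Q: 0q + 17(1−q).
Set equal: 10q = 5(1−q) → q = 5/15 = 1/3.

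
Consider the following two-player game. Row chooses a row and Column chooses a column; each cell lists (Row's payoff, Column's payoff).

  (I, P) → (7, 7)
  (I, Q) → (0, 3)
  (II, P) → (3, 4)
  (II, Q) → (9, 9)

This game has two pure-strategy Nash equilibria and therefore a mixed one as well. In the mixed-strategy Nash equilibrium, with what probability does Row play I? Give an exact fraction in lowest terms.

5/9

Row's mix p on I must make Column indifferent between P and Q.
Column's payoff from P: 7p + 4(1−p). From Q: 3p + 9(1−p).
Set equal: 4p = 5(1−p) → p = 5/9.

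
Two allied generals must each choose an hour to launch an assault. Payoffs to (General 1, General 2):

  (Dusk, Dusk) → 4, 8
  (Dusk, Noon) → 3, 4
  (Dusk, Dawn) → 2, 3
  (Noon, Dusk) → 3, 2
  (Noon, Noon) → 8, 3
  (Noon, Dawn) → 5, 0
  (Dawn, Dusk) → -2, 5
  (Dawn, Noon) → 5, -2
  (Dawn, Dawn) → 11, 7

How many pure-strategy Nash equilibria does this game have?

Both Dusk: General 1 gets 4 (best alternative 3); General 2 gets 8 (best alternative 4). Neither deviates — NE.
Both Noon: General 1 gets 8 (best alternative 5); General 2 gets 3 (best alternative 2). Neither deviates — NE.
Both Dawn: General 1 gets 11 (best alternative 5); General 2 gets 7 (best alternative 5). Neither deviates — NE.
(Noon, Dawn) is not a NE: General 1 would switch to Dawn (11 > 5).
No other cell survives both best-response checks, so there are 3 pure NE.

3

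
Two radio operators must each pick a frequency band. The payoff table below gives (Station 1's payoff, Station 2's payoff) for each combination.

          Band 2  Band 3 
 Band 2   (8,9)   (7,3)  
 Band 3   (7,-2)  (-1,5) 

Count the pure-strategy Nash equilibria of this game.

Both Band 2: Station 1 gets 8 (best alternative 7); Station 2 gets 9 (best alternative 3). Neither deviates — NE.
Both Band 3 is not a NE: Station 1 would switch to Band 2 (7 > -1).
No other cell survives both best-response checks, so there is 1 pure NE.

1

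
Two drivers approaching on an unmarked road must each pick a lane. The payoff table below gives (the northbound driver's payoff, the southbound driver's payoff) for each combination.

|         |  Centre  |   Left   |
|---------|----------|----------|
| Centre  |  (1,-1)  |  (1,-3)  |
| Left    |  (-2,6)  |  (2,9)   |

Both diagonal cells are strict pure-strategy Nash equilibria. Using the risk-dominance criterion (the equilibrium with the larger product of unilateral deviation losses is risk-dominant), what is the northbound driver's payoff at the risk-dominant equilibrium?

1

At both Centre: the northbound driver loses 1 − (-2) = 3 by deviating; the southbound driver loses -1 − (-3) = 2. Product = 3·2 = 6.
At both Left: the northbound driver loses 2 − 1 = 1 by deviating; the southbound driver loses 9 − 6 = 3. Product = 1·3 = 3.
6 > 3, so both Centre is risk-dominant. The northbound driver's payoff there is 1.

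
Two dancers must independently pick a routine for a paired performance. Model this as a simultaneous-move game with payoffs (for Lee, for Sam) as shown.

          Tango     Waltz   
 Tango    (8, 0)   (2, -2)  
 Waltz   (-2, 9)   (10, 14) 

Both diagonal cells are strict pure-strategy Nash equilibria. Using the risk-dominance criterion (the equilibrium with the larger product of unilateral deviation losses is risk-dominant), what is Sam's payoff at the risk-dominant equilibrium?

14

At both Tango: Lee loses 8 − (-2) = 10 by deviating; Sam loses 0 − (-2) = 2. Product = 10·2 = 20.
At both Waltz: Lee loses 10 − 2 = 8 by deviating; Sam loses 14 − 9 = 5. Product = 8·5 = 40.
40 > 20, so both Waltz is risk-dominant. Sam's payoff there is 14.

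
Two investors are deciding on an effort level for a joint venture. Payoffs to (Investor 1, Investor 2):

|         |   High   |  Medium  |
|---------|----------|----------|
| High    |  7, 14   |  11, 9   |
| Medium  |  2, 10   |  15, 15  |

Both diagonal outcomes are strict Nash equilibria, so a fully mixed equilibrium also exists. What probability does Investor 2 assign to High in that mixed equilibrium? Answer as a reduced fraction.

4/9

Investor 2's mix q on High must make Investor 1 indifferent between High and Medium.
Investor 1's payoff from High: 7q + 11(1−q). From Medium: 2q + 15(1−q).
Set equal: 5q = 4(1−q) → q = 4/9.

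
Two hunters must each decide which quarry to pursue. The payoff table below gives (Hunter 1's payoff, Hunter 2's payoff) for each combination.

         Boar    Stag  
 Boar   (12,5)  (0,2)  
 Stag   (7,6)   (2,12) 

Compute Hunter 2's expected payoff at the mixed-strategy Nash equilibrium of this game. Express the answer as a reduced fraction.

16/3

Hunter 1 mixes with probability p on Boar, chosen so Hunter 2 is indifferent: 5p + 6(1−p) = 2p + 12(1−p) gives p = 2/3.
Hunter 2's expected payoff is 5·2/3 + 6·1/3 = 16/3.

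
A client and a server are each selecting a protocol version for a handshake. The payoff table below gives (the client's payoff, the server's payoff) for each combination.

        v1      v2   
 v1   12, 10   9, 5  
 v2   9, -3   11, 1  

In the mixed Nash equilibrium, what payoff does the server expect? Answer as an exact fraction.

25/9

The client mixes with probability p on v1, chosen so the server is indifferent: 10p + (-3)(1−p) = 5p + 1(1−p) gives p = 4/9.
The server's expected payoff is 10·4/9 + (-3)·5/9 = 25/9.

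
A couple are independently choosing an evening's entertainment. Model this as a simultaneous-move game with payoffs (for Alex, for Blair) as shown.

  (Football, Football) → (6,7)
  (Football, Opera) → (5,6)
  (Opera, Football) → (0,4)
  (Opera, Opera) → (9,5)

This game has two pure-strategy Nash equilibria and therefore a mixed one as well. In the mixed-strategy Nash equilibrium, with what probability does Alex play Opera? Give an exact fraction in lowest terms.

1/2

Alex's mix p on Football must make Blair indifferent between Football and Opera.
Blair's payoff from Football: 7p + 4(1−p). From Opera: 6p + 5(1−p).
Set equal: 1p = 1(1−p) → p = 1/2.
Probability on Opera is 1 − 1/2 = 1/2.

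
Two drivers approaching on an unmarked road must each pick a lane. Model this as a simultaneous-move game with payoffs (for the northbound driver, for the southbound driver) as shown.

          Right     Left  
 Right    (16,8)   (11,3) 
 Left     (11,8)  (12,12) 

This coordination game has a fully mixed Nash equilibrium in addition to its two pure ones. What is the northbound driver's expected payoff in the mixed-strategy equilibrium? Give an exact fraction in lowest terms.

The southbound driver mixes with probability q on Right, chosen so the northbound driver is indifferent: 16q + 11(1−q) = 11q + 12(1−q) gives q = 1/6.
The northbound driver's expected payoff (from either row, since indifferent) is 16·1/6 + 11·5/6 = 71/6.

71/6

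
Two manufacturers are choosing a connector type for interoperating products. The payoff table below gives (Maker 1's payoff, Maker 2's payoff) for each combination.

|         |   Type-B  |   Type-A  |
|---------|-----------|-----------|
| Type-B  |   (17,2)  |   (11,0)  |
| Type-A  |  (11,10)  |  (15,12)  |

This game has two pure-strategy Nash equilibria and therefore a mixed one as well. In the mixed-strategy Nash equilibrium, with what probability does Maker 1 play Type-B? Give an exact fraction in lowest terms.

Maker 1's mix p on Type-B must make Maker 2 indifferent between Type-B and Type-A.
Maker 2's payoff from Type-B: 2p + 10(1−p). From Type-A: 0p + 12(1−p).
Set equal: 2p = 2(1−p) → p = 2/4 = 1/2.

1/2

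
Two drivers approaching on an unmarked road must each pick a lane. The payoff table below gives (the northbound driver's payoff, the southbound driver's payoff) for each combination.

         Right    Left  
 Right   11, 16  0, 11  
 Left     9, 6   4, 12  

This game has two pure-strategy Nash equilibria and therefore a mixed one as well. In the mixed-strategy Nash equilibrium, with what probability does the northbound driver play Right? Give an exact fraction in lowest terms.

The northbound driver's mix p on Right must make the southbound driver indifferent between Right and Left.
The southbound driver's payoff from Right: 16p + 6(1−p). From Left: 11p + 12(1−p).
Set equal: 5p = 6(1−p) → p = 6/11.

6/11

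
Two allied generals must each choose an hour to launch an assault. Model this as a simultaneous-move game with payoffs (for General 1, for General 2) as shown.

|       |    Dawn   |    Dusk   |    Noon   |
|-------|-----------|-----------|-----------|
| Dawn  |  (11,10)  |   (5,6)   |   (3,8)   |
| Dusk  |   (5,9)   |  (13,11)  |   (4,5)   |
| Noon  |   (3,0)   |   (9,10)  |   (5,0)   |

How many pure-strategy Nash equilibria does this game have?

Both Dawn: General 1 gets 11 (best alternative 5); General 2 gets 10 (best alternative 8). Neither deviates — NE.
Both Dusk: General 1 gets 13 (best alternative 9); General 2 gets 11 (best alternative 9). Neither deviates — NE.
Both Noon is not a NE: General 2 would switch to Dusk (10 > 0).
No other cell survives both best-response checks, so there are 2 pure NE.

2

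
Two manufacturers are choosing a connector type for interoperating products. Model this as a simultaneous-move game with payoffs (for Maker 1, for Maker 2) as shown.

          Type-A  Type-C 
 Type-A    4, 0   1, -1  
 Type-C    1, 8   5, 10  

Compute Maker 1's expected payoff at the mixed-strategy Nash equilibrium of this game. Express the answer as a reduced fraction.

Maker 2 mixes with probability q on Type-A, chosen so Maker 1 is indifferent: 4q + 1(1−q) = 1q + 5(1−q) gives q = 4/7.
Maker 1's expected payoff (from either row, since indifferent) is 4·4/7 + 1·3/7 = 19/7.

19/7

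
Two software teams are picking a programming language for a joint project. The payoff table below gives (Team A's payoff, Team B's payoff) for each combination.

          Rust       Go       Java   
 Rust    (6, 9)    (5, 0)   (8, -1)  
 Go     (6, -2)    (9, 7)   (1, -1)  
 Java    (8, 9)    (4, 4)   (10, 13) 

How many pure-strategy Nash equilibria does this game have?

Both Go: Team A gets 9 (best alternative 5); Team B gets 7 (best alternative -1). Neither deviates — NE.
Both Java: Team A gets 10 (best alternative 8); Team B gets 13 (best alternative 9). Neither deviates — NE.
Both Rust is not a NE: Team A would switch to Java (8 > 6).
No other cell survives both best-response checks, so there are 2 pure NE.

2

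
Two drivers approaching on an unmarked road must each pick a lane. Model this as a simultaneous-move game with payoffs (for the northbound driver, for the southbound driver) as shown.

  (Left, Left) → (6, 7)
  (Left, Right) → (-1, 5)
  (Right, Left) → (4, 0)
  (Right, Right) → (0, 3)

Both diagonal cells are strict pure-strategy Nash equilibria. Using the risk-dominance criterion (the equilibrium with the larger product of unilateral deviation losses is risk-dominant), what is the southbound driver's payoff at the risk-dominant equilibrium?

At both Left: the northbound driver loses 6 − 4 = 2 by deviating; the southbound driver loses 7 − 5 = 2. Product = 2·2 = 4.
At both Right: the northbound driver loses 0 − (-1) = 1 by deviating; the southbound driver loses 3 − 0 = 3. Product = 1·3 = 3.
4 > 3, so both Left is risk-dominant. The southbound driver's payoff there is 7.

7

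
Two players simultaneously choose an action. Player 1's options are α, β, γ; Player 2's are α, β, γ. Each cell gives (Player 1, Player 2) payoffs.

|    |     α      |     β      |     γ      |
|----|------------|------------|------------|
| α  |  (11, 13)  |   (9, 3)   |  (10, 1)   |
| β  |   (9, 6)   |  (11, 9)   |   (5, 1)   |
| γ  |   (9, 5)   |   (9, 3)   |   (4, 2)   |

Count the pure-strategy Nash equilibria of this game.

2

Both α: Player 1 gets 11 (best alternative 9); Player 2 gets 13 (best alternative 3). Neither deviates — NE.
Both β: Player 1 gets 11 (best alternative 9); Player 2 gets 9 (best alternative 6). Neither deviates — NE.
Both γ is not a NE: Player 1 would switch to α (10 > 4).
No other cell survives both best-response checks, so there are 2 pure NE.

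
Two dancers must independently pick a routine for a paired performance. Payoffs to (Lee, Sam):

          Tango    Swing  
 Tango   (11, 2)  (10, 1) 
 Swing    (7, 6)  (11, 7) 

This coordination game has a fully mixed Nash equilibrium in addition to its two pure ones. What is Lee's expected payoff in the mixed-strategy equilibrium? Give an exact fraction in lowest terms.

Sam mixes with probability q on Tango, chosen so Lee is indifferent: 11q + 10(1−q) = 7q + 11(1−q) gives q = 1/5.
Lee's expected payoff (from either row, since indifferent) is 11·1/5 + 10·4/5 = 51/5.

51/5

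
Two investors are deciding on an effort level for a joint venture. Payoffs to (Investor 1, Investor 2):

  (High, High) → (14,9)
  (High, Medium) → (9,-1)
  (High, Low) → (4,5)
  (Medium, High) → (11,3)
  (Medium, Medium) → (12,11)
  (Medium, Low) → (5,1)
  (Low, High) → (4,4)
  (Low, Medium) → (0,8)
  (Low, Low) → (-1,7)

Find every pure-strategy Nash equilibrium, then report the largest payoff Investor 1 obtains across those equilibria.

14

Both High is a pure NE (Investor 1: 14 ≥ 11; Investor 2: 9 ≥ 5). Investor 1 gets 14.
Both Medium is a pure NE (Investor 1: 12 ≥ 9; Investor 2: 11 ≥ 3). Investor 1 gets 12.
Every other cell has a profitable deviation for at least one player. Highest of {14, 12} is 14.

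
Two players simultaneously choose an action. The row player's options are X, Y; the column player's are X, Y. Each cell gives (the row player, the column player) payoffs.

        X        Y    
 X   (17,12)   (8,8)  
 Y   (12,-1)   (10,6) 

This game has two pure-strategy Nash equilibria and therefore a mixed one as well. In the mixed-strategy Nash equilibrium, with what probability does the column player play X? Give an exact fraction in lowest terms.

2/7

The column player's mix q on X must make the row player indifferent between X and Y.
The row player's payoff from X: 17q + 8(1−q). From Y: 12q + 10(1−q).
Set equal: 5q = 2(1−q) → q = 2/7.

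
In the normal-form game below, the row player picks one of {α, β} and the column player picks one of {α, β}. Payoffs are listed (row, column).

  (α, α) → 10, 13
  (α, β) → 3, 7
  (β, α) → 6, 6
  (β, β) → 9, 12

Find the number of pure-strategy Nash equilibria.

Both α: the row player gets 10 (best alternative 6); the column player gets 13 (best alternative 7). Neither deviates — NE.
Both β: the row player gets 9 (best alternative 3); the column player gets 12 (best alternative 6). Neither deviates — NE.
(β, α) is not a NE: the row player would switch to α (10 > 6).
No other cell survives both best-response checks, so there are 2 pure NE.

2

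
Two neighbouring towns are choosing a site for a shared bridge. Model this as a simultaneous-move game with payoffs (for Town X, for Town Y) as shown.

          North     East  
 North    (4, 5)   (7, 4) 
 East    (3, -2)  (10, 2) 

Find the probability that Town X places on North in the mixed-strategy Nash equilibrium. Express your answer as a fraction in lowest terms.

4/5

Town X's mix p on North must make Town Y indifferent between North and East.
Town Y's payoff from North: 5p + (-2)(1−p). From East: 4p + 2(1−p).
Set equal: 1p = 4(1−p) → p = 4/5.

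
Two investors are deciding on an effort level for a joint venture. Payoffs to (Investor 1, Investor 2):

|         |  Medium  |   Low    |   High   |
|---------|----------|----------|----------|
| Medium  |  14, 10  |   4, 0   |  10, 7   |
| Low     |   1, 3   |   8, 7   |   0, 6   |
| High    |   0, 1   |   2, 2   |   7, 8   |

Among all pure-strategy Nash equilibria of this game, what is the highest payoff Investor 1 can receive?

14

Both Medium is a pure NE (Investor 1: 14 ≥ 1; Investor 2: 10 ≥ 7). Investor 1 gets 14.
Both Low is a pure NE (Investor 1: 8 ≥ 4; Investor 2: 7 ≥ 6). Investor 1 gets 8.
Every other cell has a profitable deviation for at least one player. Highest of {14, 8} is 14.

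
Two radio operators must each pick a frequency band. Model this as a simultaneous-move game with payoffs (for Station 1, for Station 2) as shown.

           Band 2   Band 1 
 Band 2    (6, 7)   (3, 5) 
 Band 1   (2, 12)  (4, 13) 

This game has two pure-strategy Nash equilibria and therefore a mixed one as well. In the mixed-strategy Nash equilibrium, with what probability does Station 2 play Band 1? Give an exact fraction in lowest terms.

Station 2's mix q on Band 2 must make Station 1 indifferent between Band 2 and Band 1.
Station 1's payoff from Band 2: 6q + 3(1−q). From Band 1: 2q + 4(1−q).
Set equal: 4q = 1(1−q) → q = 1/5.
Probability on Band 1 is 1 − 1/5 = 4/5.

4/5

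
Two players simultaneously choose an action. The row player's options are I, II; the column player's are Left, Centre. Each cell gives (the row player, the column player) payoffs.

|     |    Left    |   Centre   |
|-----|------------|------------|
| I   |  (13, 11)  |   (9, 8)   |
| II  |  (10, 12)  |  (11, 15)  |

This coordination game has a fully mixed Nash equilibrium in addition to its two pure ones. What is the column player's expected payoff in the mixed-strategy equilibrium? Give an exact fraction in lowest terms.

23/2

The row player mixes with probability p on I, chosen so the column player is indifferent: 11p + 12(1−p) = 8p + 15(1−p) gives p = 1/2.
The column player's expected payoff is 11·1/2 + 12·1/2 = 23/2.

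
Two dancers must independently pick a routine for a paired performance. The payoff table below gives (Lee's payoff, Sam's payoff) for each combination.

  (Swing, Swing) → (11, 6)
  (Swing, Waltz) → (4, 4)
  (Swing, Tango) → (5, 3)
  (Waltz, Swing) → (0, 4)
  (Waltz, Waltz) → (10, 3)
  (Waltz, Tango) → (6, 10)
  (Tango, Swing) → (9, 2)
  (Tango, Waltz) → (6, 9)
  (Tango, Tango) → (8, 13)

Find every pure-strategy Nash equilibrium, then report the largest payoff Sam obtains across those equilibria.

13

Both Swing is a pure NE (Lee: 11 ≥ 9; Sam: 6 ≥ 4). Sam gets 6.
Both Tango is a pure NE (Lee: 8 ≥ 6; Sam: 13 ≥ 9). Sam gets 13.
Every other cell has a profitable deviation for at least one player. Highest of {6, 13} is 13.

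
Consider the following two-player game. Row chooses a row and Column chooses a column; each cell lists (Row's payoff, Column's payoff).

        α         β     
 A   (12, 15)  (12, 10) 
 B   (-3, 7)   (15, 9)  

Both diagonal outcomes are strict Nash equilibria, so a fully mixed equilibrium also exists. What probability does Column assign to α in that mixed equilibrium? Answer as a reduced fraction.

1/6

Column's mix q on α must make Row indifferent between A and B.
Row's payoff from A: 12q + 12(1−q). From B: (-3)q + 15(1−q).
Set equal: 15q = 3(1−q) → q = 3/18 = 1/6.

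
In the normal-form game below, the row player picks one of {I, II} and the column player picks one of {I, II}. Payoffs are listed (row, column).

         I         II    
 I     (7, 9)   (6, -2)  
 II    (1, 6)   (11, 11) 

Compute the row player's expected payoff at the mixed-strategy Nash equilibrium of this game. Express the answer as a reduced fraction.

The column player mixes with probability q on I, chosen so the row player is indifferent: 7q + 6(1−q) = 1q + 11(1−q) gives q = 5/11.
The row player's expected payoff (from either row, since indifferent) is 7·5/11 + 6·6/11 = 71/11.

71/11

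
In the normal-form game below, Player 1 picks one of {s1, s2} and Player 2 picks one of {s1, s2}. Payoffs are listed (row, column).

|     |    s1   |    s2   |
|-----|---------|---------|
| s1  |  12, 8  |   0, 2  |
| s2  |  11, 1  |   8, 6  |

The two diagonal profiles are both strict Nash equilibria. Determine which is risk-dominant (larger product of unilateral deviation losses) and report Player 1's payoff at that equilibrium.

8

At both s1: Player 1 loses 12 − 11 = 1 by deviating; Player 2 loses 8 − 2 = 6. Product = 1·6 = 6.
At both s2: Player 1 loses 8 − 0 = 8 by deviating; Player 2 loses 6 − 1 = 5. Product = 8·5 = 40.
40 > 6, so both s2 is risk-dominant. Player 1's payoff there is 8.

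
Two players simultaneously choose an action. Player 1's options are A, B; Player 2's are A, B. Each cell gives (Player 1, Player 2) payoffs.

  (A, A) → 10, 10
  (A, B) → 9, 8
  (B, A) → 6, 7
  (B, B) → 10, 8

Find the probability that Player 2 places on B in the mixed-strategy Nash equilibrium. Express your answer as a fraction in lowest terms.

4/5

Player 2's mix q on A must make Player 1 indifferent between A and B.
Player 1's payoff from A: 10q + 9(1−q). From B: 6q + 10(1−q).
Set equal: 4q = 1(1−q) → q = 1/5.
Probability on B is 1 − 1/5 = 4/5.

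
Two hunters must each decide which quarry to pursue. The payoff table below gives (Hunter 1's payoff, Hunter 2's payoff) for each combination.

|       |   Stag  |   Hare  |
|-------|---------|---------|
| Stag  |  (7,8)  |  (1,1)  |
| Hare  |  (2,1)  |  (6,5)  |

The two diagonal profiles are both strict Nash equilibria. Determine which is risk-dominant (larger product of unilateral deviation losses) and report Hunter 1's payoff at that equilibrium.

7

At both Stag: Hunter 1 loses 7 − 2 = 5 by deviating; Hunter 2 loses 8 − 1 = 7. Product = 5·7 = 35.
At both Hare: Hunter 1 loses 6 − 1 = 5 by deviating; Hunter 2 loses 5 − 1 = 4. Product = 5·4 = 20.
35 > 20, so both Stag is risk-dominant. Hunter 1's payoff there is 7.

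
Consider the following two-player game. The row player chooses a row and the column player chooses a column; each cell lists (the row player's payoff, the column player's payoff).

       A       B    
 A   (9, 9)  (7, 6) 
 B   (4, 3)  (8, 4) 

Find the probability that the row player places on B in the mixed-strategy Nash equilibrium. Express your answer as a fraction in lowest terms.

The row player's mix p on A must make the column player indifferent between A and B.
The column player's payoff from A: 9p + 3(1−p). From B: 6p + 4(1−p).
Set equal: 3p = 1(1−p) → p = 1/4.
Probability on B is 1 − 1/4 = 3/4.

3/4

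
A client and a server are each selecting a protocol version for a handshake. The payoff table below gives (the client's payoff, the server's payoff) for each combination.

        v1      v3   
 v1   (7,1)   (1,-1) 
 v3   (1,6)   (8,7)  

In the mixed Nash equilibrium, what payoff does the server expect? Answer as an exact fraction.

13/3

The client mixes with probability p on v1, chosen so the server is indifferent: 1p + 6(1−p) = (-1)p + 7(1−p) gives p = 1/3.
The server's expected payoff is 1·1/3 + 6·2/3 = 13/3.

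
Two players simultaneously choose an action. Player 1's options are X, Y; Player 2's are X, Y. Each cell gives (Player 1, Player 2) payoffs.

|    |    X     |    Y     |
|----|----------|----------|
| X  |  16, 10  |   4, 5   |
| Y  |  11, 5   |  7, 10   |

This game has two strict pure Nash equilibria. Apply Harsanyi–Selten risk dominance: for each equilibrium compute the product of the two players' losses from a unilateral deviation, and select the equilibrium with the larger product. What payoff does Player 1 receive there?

At both X: Player 1 loses 16 − 11 = 5 by deviating; Player 2 loses 10 − 5 = 5. Product = 5·5 = 25.
At both Y: Player 1 loses 7 − 4 = 3 by deviating; Player 2 loses 10 − 5 = 5. Product = 3·5 = 15.
25 > 15, so both X is risk-dominant. Player 1's payoff there is 16.

16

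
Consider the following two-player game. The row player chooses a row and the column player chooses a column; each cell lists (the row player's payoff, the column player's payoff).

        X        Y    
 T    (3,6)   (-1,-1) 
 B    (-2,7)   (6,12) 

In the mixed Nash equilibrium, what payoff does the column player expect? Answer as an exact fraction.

The row player mixes with probability p on T, chosen so the column player is indifferent: 6p + 7(1−p) = (-1)p + 12(1−p) gives p = 5/12.
The column player's expected payoff is 6·5/12 + 7·7/12 = 79/12.

79/12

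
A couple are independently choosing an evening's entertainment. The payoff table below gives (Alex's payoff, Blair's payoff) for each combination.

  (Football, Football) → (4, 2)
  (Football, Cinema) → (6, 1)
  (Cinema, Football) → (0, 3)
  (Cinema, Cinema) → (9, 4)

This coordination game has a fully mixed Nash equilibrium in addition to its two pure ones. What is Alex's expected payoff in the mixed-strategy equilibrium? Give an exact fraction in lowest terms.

Blair mixes with probability q on Football, chosen so Alex is indifferent: 4q + 6(1−q) = 0q + 9(1−q) gives q = 3/7.
Alex's expected payoff (from either row, since indifferent) is 4·3/7 + 6·4/7 = 36/7.

36/7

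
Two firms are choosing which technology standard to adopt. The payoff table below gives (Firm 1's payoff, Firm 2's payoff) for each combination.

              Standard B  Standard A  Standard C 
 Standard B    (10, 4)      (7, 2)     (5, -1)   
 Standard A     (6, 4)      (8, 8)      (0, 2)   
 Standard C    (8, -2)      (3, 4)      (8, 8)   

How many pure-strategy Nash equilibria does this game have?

3

Both Standard B: Firm 1 gets 10 (best alternative 8); Firm 2 gets 4 (best alternative 2). Neither deviates — NE.
Both Standard A: Firm 1 gets 8 (best alternative 7); Firm 2 gets 8 (best alternative 4). Neither deviates — NE.
Both Standard C: Firm 1 gets 8 (best alternative 5); Firm 2 gets 8 (best alternative 4). Neither deviates — NE.
(Standard A, Standard C) is not a NE: Firm 1 would switch to Standard C (8 > 0).
No other cell survives both best-response checks, so there are 3 pure NE.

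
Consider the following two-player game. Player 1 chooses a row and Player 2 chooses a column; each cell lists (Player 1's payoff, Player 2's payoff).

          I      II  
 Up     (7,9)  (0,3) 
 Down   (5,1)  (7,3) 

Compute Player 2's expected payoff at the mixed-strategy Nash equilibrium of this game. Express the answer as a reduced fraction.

Player 1 mixes with probability p on Up, chosen so Player 2 is indifferent: 9p + 1(1−p) = 3p + 3(1−p) gives p = 1/4.
Player 2's expected payoff is 9·1/4 + 1·3/4 = 3.

3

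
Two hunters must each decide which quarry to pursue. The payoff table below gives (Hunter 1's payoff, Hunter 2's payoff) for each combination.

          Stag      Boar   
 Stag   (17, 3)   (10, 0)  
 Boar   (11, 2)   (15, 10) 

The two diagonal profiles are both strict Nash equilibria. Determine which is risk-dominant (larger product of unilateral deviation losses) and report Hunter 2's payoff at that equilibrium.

10

At both Stag: Hunter 1 loses 17 − 11 = 6 by deviating; Hunter 2 loses 3 − 0 = 3. Product = 6·3 = 18.
At both Boar: Hunter 1 loses 15 − 10 = 5 by deviating; Hunter 2 loses 10 − 2 = 8. Product = 5·8 = 40.
40 > 18, so both Boar is risk-dominant. Hunter 2's payoff there is 10.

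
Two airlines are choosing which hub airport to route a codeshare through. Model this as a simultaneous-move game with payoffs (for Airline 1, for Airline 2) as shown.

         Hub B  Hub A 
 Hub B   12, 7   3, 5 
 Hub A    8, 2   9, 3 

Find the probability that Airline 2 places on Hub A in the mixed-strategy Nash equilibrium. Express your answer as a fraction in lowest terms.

2/5

Airline 2's mix q on Hub B must make Airline 1 indifferent between Hub B and Hub A.
Airline 1's payoff from Hub B: 12q + 3(1−q). From Hub A: 8q + 9(1−q).
Set equal: 4q = 6(1−q) → q = 6/10 = 3/5.
Probability on Hub A is 1 − 3/5 = 2/5.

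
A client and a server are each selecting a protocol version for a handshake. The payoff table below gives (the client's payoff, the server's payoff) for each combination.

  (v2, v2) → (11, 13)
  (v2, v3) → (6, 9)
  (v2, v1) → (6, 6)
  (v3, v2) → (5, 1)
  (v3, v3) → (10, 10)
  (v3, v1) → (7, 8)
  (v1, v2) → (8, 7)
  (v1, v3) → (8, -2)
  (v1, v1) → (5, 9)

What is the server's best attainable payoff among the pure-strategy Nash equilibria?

13

Both v2 is a pure NE (the client: 11 ≥ 8; the server: 13 ≥ 9). The server gets 13.
Both v3 is a pure NE (the client: 10 ≥ 8; the server: 10 ≥ 8). The server gets 10.
Every other cell has a profitable deviation for at least one player. Highest of {13, 10} is 13.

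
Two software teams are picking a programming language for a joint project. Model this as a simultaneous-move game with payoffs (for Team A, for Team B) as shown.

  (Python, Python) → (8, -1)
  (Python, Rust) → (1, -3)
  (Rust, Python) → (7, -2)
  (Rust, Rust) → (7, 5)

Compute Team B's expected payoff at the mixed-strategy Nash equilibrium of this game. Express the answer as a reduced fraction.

-11/9

Team A mixes with probability p on Python, chosen so Team B is indifferent: (-1)p + (-2)(1−p) = (-3)p + 5(1−p) gives p = 7/9.
Team B's expected payoff is (-1)·7/9 + (-2)·2/9 = -11/9.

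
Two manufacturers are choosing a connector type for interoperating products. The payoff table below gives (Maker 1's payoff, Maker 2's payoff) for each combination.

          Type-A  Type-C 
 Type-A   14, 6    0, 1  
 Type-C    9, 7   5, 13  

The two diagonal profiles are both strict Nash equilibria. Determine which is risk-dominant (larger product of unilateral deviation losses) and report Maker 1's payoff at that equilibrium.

5

At both Type-A: Maker 1 loses 14 − 9 = 5 by deviating; Maker 2 loses 6 − 1 = 5. Product = 5·5 = 25.
At both Type-C: Maker 1 loses 5 − 0 = 5 by deviating; Maker 2 loses 13 − 7 = 6. Product = 5·6 = 30.
30 > 25, so both Type-C is risk-dominant. Maker 1's payoff there is 5.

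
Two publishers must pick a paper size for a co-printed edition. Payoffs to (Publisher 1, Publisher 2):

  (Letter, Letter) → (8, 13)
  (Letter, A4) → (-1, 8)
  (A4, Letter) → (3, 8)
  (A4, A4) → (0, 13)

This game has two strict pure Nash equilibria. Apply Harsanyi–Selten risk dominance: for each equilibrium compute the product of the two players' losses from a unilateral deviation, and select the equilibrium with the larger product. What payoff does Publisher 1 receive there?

8

At both Letter: Publisher 1 loses 8 − 3 = 5 by deviating; Publisher 2 loses 13 − 8 = 5. Product = 5·5 = 25.
At both A4: Publisher 1 loses 0 − (-1) = 1 by deviating; Publisher 2 loses 13 − 8 = 5. Product = 1·5 = 5.
25 > 5, so both Letter is risk-dominant. Publisher 1's payoff there is 8.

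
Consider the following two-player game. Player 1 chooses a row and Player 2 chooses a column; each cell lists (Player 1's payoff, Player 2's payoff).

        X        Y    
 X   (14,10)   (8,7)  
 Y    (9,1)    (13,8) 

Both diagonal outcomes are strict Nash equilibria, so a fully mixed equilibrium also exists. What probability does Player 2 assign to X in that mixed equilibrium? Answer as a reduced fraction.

1/2

Player 2's mix q on X must make Player 1 indifferent between X and Y.
Player 1's payoff from X: 14q + 8(1−q). From Y: 9q + 13(1−q).
Set equal: 5q = 5(1−q) → q = 5/10 = 1/2.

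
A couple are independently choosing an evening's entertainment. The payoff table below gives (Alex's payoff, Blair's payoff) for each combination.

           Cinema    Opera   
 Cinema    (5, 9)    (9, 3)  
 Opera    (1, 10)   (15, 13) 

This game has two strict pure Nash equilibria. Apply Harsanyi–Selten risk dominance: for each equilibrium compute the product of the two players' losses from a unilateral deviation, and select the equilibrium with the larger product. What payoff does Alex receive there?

At both Cinema: Alex loses 5 − 1 = 4 by deviating; Blair loses 9 − 3 = 6. Product = 4·6 = 24.
At both Opera: Alex loses 15 − 9 = 6 by deviating; Blair loses 13 − 10 = 3. Product = 6·3 = 18.
24 > 18, so both Cinema is risk-dominant. Alex's payoff there is 5.

5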